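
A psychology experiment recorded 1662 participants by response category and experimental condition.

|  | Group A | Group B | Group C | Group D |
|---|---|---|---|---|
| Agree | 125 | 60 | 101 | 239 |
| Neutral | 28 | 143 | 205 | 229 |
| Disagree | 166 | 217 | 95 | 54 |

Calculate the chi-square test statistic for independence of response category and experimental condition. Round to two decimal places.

Row totals: 525, 605, 532. Column totals: 319, 420, 401, 522. Grand total N = 1662.
Expected counts (row total × column total / N):
  Agree, Group A: 525×319/1662 = 100.767
  Agree, Group B: 525×420/1662 = 132.671
  Agree, Group C: 525×401/1662 = 126.670
  Agree, Group D: 525×522/1662 = 164.892
  Neutral, Group A: 605×319/1662 = 116.122
  Neutral, Group B: 605×420/1662 = 152.888
  Neutral, Group C: 605×401/1662 = 145.972
  Neutral, Group D: 605×522/1662 = 190.018
  Disagree, Group A: 532×319/1662 = 102.111
  Disagree, Group B: 532×420/1662 = 134.440
  Disagree, Group C: 532×401/1662 = 128.359
  Disagree, Group D: 532×522/1662 = 167.090
Contributions (O − E)²/E:
  (125 − 100.767)²/100.767 = 5.8277
  (60 − 132.671)²/132.671 = 39.8058
  (101 − 126.670)²/126.670 = 5.2021
  (239 − 164.892)²/164.892 = 33.3066
  (28 − 116.122)²/116.122 = 66.8735
  (143 − 152.888)²/152.888 = 0.6395
  (205 − 145.972)²/145.972 = 23.8697
  (229 − 190.018)²/190.018 = 7.9971
  (166 − 102.111)²/102.111 = 39.9742
  (217 − 134.440)²/134.440 = 50.7003
  (95 − 128.359)²/128.359 = 8.6696
  (54 − 167.090)²/167.090 = 76.5417
χ² = 5.8277 + 39.8058 + 5.2021 + 33.3066 + 66.8735 + 0.6395 + 23.8697 + 7.9971 + 39.9742 + 50.7003 + 8.6696 + 76.5417 = 359.41

359.41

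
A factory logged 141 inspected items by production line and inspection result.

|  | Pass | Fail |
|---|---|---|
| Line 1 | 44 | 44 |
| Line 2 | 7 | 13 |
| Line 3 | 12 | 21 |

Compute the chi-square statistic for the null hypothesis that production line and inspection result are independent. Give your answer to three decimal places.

Row totals: 88, 20, 33. Column totals: 63, 78. Grand total N = 141.
Expected counts (row total × column total / N):
  Line 1, Pass: 88×63/141 = 39.3191
  Line 1, Fail: 88×78/141 = 48.6809
  Line 2, Pass: 20×63/141 = 8.9362
  Line 2, Fail: 20×78/141 = 11.0638
  Line 3, Pass: 33×63/141 = 14.7447
  Line 3, Fail: 33×78/141 = 18.2553
Contributions (O − E)²/E:
  (44 − 39.3191)²/39.3191 = 0.5573
  (44 − 48.6809)²/48.6809 = 0.4501
  (7 − 8.9362)²/8.9362 = 0.4195
  (13 − 11.0638)²/11.0638 = 0.3388
  (12 − 14.7447)²/14.7447 = 0.5109
  (21 − 18.2553)²/18.2553 = 0.4127
χ² = 0.5573 + 0.4501 + 0.4195 + 0.3388 + 0.5109 + 0.4127 = 2.689

2.689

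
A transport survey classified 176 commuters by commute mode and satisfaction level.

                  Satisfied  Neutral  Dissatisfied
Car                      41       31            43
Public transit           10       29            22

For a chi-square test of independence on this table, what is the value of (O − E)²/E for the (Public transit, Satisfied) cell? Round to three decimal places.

3.333

Row total (Public transit) = 61; column total (Satisfied) = 51; N = 176.
Expected count E = 61 × 51 / 176 = 17.6761.
Contribution = (O − E)²/E = (10 − 17.6761)² / 17.6761 = 3.333.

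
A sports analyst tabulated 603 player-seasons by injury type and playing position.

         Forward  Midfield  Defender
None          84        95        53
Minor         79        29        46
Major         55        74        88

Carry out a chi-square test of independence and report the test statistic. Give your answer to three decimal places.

42.161

Row totals: 232, 154, 217. Column totals: 218, 198, 187. Grand total N = 603.
Expected counts (row total × column total / N):
  None, Forward: 232×218/603 = 83.8740
  None, Midfield: 232×198/603 = 76.1791
  None, Defender: 232×187/603 = 71.9469
  Minor, Forward: 154×218/603 = 55.6750
  Minor, Midfield: 154×198/603 = 50.5672
  Minor, Defender: 154×187/603 = 47.7579
  Major, Forward: 217×218/603 = 78.4511
  Major, Midfield: 217×198/603 = 71.2537
  Major, Defender: 217×187/603 = 67.2952
Contributions (O − E)²/E:
  (84 − 83.8740)²/83.8740 = 0.0002
  (95 − 76.1791)²/76.1791 = 4.6499
  (53 − 71.9469)²/71.9469 = 4.9896
  (79 − 55.6750)²/55.6750 = 9.7720
  (29 − 50.5672)²/50.5672 = 9.1985
  (46 − 47.7579)²/47.7579 = 0.0647
  (55 − 78.4511)²/78.4511 = 7.0102
  (74 − 71.2537)²/71.2537 = 0.1058
  (88 − 67.2952)²/67.2952 = 6.3703
χ² = 0.0002 + 4.6499 + 4.9896 + 9.7720 + 9.1985 + 0.0647 + 7.0102 + 0.1058 + 6.3703 = 42.161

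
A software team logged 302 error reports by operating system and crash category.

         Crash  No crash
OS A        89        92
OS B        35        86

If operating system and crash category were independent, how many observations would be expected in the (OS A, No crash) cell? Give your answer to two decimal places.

106.68

Row total (OS A) = 181; column total (No crash) = 178; grand total N = 302.
Expected count = (row total × column total) / N = 181 × 178 / 302 = 106.68.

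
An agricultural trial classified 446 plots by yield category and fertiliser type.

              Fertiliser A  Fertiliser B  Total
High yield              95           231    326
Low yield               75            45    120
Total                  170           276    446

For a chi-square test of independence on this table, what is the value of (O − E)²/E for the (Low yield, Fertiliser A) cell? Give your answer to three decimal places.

18.718

Row total (Low yield) = 120; column total (Fertiliser A) = 170; N = 446.
Expected count E = 120 × 170 / 446 = 45.7399.
Contribution = (O − E)²/E = (75 − 45.7399)² / 45.7399 = 18.718.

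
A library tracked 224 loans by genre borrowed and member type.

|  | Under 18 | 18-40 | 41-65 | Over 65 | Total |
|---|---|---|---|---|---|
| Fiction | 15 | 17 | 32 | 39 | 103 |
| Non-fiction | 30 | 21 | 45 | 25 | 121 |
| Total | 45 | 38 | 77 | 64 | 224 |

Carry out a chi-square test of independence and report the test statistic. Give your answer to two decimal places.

Grand total N = 224.
Expected counts (row total × column total / N):
  Fiction, Under 18: 103×45/224 = 20.692
  Fiction, 18-40: 103×38/224 = 17.473
  Fiction, 41-65: 103×77/224 = 35.406
  Fiction, Over 65: 103×64/224 = 29.429
  Non-fiction, Under 18: 121×45/224 = 24.308
  Non-fiction, 18-40: 121×38/224 = 20.527
  Non-fiction, 41-65: 121×77/224 = 41.594
  Non-fiction, Over 65: 121×64/224 = 34.571
Contributions (O − E)²/E:
  (15 − 20.692)²/20.692 = 1.5658
  (17 − 17.473)²/17.473 = 0.0128
  (32 − 35.406)²/35.406 = 0.3277
  (39 − 29.429)²/29.429 = 3.1127
  (30 − 24.308)²/24.308 = 1.3328
  (21 − 20.527)²/20.527 = 0.0109
  (45 − 41.594)²/41.594 = 0.2789
  (25 − 34.571)²/34.571 = 2.6497
χ² = 1.5658 + 0.0128 + 0.3277 + 3.1127 + 1.3328 + 0.0109 + 0.2789 + 2.6497 = 9.29

9.29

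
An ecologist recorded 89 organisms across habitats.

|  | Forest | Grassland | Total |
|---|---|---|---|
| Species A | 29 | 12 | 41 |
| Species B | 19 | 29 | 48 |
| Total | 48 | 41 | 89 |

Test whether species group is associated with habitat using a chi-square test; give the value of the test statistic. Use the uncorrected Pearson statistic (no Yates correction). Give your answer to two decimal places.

Grand total N = 89.
Expected counts (row total × column total / N):
  Species A, Forest: 41×48/89 = 22.1124
  Species A, Grassland: 41×41/89 = 18.8876
  Species B, Forest: 48×48/89 = 25.8876
  Species B, Grassland: 48×41/89 = 22.1124
Contributions (O − E)²/E:
  (29 − 22.1124)²/22.1124 = 2.1454
  (12 − 18.8876)²/18.8876 = 2.5116
  (19 − 25.8876)²/25.8876 = 1.8325
  (29 − 22.1124)²/22.1124 = 2.1454
χ² = 2.1454 + 2.5116 + 1.8325 + 2.1454 = 8.63

8.63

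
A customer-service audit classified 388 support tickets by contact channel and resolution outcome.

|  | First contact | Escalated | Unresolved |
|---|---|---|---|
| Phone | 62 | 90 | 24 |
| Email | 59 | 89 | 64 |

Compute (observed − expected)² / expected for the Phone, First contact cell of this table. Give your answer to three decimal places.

0.922

Row total (Phone) = 176; column total (First contact) = 121; N = 388.
Expected count E = 176 × 121 / 388 = 54.8866.
Contribution = (O − E)²/E = (62 − 54.8866)² / 54.8866 = 0.922.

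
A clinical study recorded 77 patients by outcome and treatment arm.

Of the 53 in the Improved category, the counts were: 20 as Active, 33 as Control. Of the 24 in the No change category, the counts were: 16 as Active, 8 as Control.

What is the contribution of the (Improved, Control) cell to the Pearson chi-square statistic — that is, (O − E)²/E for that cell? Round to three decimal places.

Row total (Improved) = 53; column total (Control) = 41; N = 77.
Expected count E = 53 × 41 / 77 = 28.2208.
Contribution = (O − E)²/E = (33 − 28.2208)² / 28.2208 = 0.809.

0.809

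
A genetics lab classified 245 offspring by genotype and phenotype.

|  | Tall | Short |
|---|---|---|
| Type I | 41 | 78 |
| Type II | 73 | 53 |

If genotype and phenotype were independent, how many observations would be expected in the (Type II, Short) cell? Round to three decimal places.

67.371

Row total (Type II) = 126; column total (Short) = 131; grand total N = 245.
Expected count = (row total × column total) / N = 126 × 131 / 245 = 67.371.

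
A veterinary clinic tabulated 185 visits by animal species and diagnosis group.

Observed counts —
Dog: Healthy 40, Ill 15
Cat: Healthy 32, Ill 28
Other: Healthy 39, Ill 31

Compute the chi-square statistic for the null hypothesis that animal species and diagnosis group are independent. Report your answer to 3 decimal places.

5.359

Row totals: 55, 60, 70. Column totals: 111, 74. Grand total N = 185.
Expected counts (row total × column total / N):
  Dog, Healthy: 55×111/185 = 33.0000
  Dog, Ill: 55×74/185 = 22.0000
  Cat, Healthy: 60×111/185 = 36.0000
  Cat, Ill: 60×74/185 = 24.0000
  Other, Healthy: 70×111/185 = 42.0000
  Other, Ill: 70×74/185 = 28.0000
Contributions (O − E)²/E:
  (40 − 33.0000)²/33.0000 = 1.4848
  (15 − 22.0000)²/22.0000 = 2.2273
  (32 − 36.0000)²/36.0000 = 0.4444
  (28 − 24.0000)²/24.0000 = 0.6667
  (39 − 42.0000)²/42.0000 = 0.2143
  (31 − 28.0000)²/28.0000 = 0.3214
χ² = 1.4848 + 2.2273 + 0.4444 + 0.6667 + 0.2143 + 0.3214 = 5.359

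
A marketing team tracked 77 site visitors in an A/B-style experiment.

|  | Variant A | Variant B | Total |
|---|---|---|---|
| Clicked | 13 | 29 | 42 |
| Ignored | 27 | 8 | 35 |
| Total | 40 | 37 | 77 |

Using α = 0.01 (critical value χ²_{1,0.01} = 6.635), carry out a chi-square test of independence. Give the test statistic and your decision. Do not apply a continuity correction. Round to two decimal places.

Grand total N = 77.
Expected counts (row total × column total / N):
  Clicked, Variant A: 42×40/77 = 21.818
  Clicked, Variant B: 42×37/77 = 20.182
  Ignored, Variant A: 35×40/77 = 18.182
  Ignored, Variant B: 35×37/77 = 16.818
Contributions (O − E)²/E:
  (13 − 21.818)²/21.818 = 3.5639
  (29 − 20.182)²/20.182 = 3.8528
  (27 − 18.182)²/18.182 = 4.2766
  (8 − 16.818)²/16.818 = 4.6234
χ² = 3.5639 + 3.8528 + 4.2766 + 4.6234 = 16.32
df = (2−1)(2−1) = 1. Since 16.32 > 6.635, reject the null hypothesis of independence at α = 0.01.

16.32; reject H₀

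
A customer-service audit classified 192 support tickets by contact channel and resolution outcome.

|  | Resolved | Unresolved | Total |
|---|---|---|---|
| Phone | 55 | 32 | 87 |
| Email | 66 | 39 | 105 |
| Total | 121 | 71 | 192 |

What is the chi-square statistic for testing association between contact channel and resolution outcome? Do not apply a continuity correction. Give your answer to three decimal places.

0.003

Grand total N = 192.
Expected counts (row total × column total / N):
  Phone, Resolved: 87×121/192 = 54.8281
  Phone, Unresolved: 87×71/192 = 32.1719
  Email, Resolved: 105×121/192 = 66.1719
  Email, Unresolved: 105×71/192 = 38.8281
Contributions (O − E)²/E:
  (55 − 54.8281)²/54.8281 = 0.0005
  (32 − 32.1719)²/32.1719 = 0.0009
  (66 − 66.1719)²/66.1719 = 0.0004
  (39 − 38.8281)²/38.8281 = 0.0008
χ² = 0.0005 + 0.0009 + 0.0004 + 0.0008 = 0.003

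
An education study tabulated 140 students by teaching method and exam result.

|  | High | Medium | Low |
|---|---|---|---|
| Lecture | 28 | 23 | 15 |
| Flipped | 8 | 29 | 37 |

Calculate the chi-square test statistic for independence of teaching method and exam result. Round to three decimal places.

20.722

Row totals: 66, 74. Column totals: 36, 52, 52. Grand total N = 140.
Expected counts (row total × column total / N):
  Lecture, High: 66×36/140 = 16.9714
  Lecture, Medium: 66×52/140 = 24.5143
  Lecture, Low: 66×52/140 = 24.5143
  Flipped, High: 74×36/140 = 19.0286
  Flipped, Medium: 74×52/140 = 27.4857
  Flipped, Low: 74×52/140 = 27.4857
Contributions (O − E)²/E:
  (28 − 16.9714)²/16.9714 = 7.1668
  (23 − 24.5143)²/24.5143 = 0.0935
  (15 − 24.5143)²/24.5143 = 3.6926
  (8 − 19.0286)²/19.0286 = 6.3920
  (29 − 27.4857)²/27.4857 = 0.0834
  (37 − 27.4857)²/27.4857 = 3.2934
χ² = 7.1668 + 0.0935 + 3.6926 + 6.3920 + 0.0834 + 3.2934 = 20.722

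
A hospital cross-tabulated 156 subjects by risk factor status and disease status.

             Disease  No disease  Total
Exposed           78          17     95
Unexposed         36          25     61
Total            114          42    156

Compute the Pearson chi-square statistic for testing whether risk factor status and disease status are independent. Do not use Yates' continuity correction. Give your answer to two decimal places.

Grand total N = 156.
Expected counts (row total × column total / N):
  Exposed, Disease: 95×114/156 = 69.423
  Exposed, No disease: 95×42/156 = 25.577
  Unexposed, Disease: 61×114/156 = 44.577
  Unexposed, No disease: 61×42/156 = 16.423
Contributions (O − E)²/E:
  (78 − 69.423)²/69.423 = 1.0597
  (17 − 25.577)²/25.577 = 2.8762
  (36 − 44.577)²/44.577 = 1.6503
  (25 − 16.423)²/16.423 = 4.4794
χ² = 1.0597 + 2.8762 + 1.6503 + 4.4794 = 10.07

10.07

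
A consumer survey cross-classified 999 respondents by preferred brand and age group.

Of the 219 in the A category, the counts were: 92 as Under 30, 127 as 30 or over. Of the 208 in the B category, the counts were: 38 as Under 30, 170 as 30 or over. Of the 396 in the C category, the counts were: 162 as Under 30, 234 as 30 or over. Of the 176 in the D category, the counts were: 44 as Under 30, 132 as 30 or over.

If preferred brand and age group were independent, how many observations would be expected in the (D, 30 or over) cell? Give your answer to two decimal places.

116.80

Row total (D) = 176; column total (30 or over) = 663; grand total N = 999.
Expected count = (row total × column total) / N = 176 × 663 / 999 = 116.80.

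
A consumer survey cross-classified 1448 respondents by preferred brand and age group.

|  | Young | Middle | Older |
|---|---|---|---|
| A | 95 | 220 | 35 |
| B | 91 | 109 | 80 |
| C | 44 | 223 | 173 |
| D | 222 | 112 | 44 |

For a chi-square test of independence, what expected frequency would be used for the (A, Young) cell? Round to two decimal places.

Row total (A) = 350; column total (Young) = 452; grand total N = 1448.
Expected count = (row total × column total) / N = 350 × 452 / 1448 = 109.25.

109.25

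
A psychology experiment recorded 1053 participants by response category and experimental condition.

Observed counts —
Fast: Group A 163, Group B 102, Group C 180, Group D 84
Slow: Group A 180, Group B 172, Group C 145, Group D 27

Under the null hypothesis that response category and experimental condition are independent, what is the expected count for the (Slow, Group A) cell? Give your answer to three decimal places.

170.686

Row total (Slow) = 524; column total (Group A) = 343; grand total N = 1053.
Expected count = (row total × column total) / N = 524 × 343 / 1053 = 170.686.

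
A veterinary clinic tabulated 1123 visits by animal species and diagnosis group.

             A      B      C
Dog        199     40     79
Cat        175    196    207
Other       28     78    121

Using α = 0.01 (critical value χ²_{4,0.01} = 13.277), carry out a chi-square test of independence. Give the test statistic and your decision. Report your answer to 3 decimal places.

Row totals: 318, 578, 227. Column totals: 402, 314, 407. Grand total N = 1123.
Expected counts (row total × column total / N):
  Dog, A: 318×402/1123 = 113.8344
  Dog, B: 318×314/1123 = 88.9154
  Dog, C: 318×407/1123 = 115.2502
  Cat, A: 578×402/1123 = 206.9065
  Cat, B: 578×314/1123 = 161.6135
  Cat, C: 578×407/1123 = 209.4800
  Other, A: 227×402/1123 = 81.2591
  Other, B: 227×314/1123 = 63.4711
  Other, C: 227×407/1123 = 82.2698
Contributions (O − E)²/E:
  (199 − 113.8344)²/113.8344 = 63.7169
  (40 − 88.9154)²/88.9154 = 26.9100
  (79 − 115.2502)²/115.2502 = 11.4019
  (175 − 206.9065)²/206.9065 = 4.9202
  (196 − 161.6135)²/161.6135 = 7.3164
  (207 − 209.4800)²/209.4800 = 0.0294
  (28 − 81.2591)²/81.2591 = 34.9073
  (78 − 63.4711)²/63.4711 = 3.3257
  (121 − 82.2698)²/82.2698 = 18.2330
χ² = 63.7169 + 26.9100 + 11.4019 + 4.9202 + 7.3164 + 0.0294 + 34.9073 + 3.3257 + 18.2330 = 170.761
df = (3−1)(3−1) = 4. Since 170.761 > 13.277, reject the null hypothesis of independence at α = 0.01.

170.761; reject H₀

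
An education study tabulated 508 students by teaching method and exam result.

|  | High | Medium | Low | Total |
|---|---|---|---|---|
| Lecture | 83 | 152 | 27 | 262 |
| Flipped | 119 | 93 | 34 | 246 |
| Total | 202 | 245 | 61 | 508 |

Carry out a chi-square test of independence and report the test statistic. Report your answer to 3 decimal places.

20.944

Grand total N = 508.
Expected counts (row total × column total / N):
  Lecture, High: 262×202/508 = 104.1811
  Lecture, Medium: 262×245/508 = 126.3583
  Lecture, Low: 262×61/508 = 31.4606
  Flipped, High: 246×202/508 = 97.8189
  Flipped, Medium: 246×245/508 = 118.6417
  Flipped, Low: 246×61/508 = 29.5394
Contributions (O − E)²/E:
  (83 − 104.1811)²/104.1811 = 4.3063
  (152 − 126.3583)²/126.3583 = 5.2034
  (27 − 31.4606)²/31.4606 = 0.6324
  (119 − 97.8189)²/97.8189 = 4.5864
  (93 − 118.6417)²/118.6417 = 5.5419
  (34 − 29.5394)²/29.5394 = 0.6736
χ² = 4.3063 + 5.2034 + 0.6324 + 4.5864 + 5.5419 + 0.6736 = 20.944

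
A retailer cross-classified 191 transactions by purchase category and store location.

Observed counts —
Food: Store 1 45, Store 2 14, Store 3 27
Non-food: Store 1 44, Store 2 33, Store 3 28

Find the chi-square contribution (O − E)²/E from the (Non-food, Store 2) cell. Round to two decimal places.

1.99

Row total (Non-food) = 105; column total (Store 2) = 47; N = 191.
Expected count E = 105 × 47 / 191 = 25.838.
Contribution = (O − E)²/E = (33 − 25.838)² / 25.838 = 1.99.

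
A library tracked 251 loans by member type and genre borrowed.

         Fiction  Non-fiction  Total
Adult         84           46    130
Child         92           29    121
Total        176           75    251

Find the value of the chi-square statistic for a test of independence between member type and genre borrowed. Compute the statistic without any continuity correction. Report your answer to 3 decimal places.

3.899

Grand total N = 251.
Expected counts (row total × column total / N):
  Adult, Fiction: 130×176/251 = 91.1554
  Adult, Non-fiction: 130×75/251 = 38.8446
  Child, Fiction: 121×176/251 = 84.8446
  Child, Non-fiction: 121×75/251 = 36.1554
Contributions (O − E)²/E:
  (84 − 91.1554)²/91.1554 = 0.5617
  (46 − 38.8446)²/38.8446 = 1.3181
  (92 − 84.8446)²/84.8446 = 0.6035
  (29 − 36.1554)²/36.1554 = 1.4161
χ² = 0.5617 + 1.3181 + 0.6035 + 1.4161 = 3.899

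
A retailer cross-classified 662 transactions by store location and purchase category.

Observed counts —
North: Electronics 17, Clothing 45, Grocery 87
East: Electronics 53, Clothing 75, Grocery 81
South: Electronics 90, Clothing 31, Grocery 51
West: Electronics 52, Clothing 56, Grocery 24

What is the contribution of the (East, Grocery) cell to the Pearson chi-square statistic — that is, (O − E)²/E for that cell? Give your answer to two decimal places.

0.24

Row total (East) = 209; column total (Grocery) = 243; N = 662.
Expected count E = 209 × 243 / 662 = 76.718.
Contribution = (O − E)²/E = (81 − 76.718)² / 76.718 = 0.24.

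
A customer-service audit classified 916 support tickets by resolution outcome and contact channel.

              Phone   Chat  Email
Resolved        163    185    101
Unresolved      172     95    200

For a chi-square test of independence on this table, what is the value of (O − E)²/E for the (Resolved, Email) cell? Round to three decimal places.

14.682

Row total (Resolved) = 449; column total (Email) = 301; N = 916.
Expected count E = 449 × 301 / 916 = 147.5426.
Contribution = (O − E)²/E = (101 − 147.5426)² / 147.5426 = 14.682.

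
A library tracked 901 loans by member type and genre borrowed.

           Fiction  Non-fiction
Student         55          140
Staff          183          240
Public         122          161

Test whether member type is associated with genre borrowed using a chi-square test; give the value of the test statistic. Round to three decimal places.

Row totals: 195, 423, 283. Column totals: 360, 541. Grand total N = 901.
Expected counts (row total × column total / N):
  Student, Fiction: 195×360/901 = 77.9134
  Student, Non-fiction: 195×541/901 = 117.0866
  Staff, Fiction: 423×360/901 = 169.0122
  Staff, Non-fiction: 423×541/901 = 253.9878
  Public, Fiction: 283×360/901 = 113.0744
  Public, Non-fiction: 283×541/901 = 169.9256
Contributions (O − E)²/E:
  (55 − 77.9134)²/77.9134 = 6.7386
  (140 − 117.0866)²/117.0866 = 4.4841
  (183 − 169.0122)²/169.0122 = 1.1577
  (240 − 253.9878)²/253.9878 = 0.7703
  (122 − 113.0744)²/113.0744 = 0.7045
  (161 − 169.9256)²/169.9256 = 0.4688
χ² = 6.7386 + 4.4841 + 1.1577 + 0.7703 + 0.7045 + 0.4688 = 14.324

14.324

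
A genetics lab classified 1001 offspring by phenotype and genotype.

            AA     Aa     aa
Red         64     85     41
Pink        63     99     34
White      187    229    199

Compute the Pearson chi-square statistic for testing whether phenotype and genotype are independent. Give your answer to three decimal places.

Row totals: 190, 196, 615. Column totals: 314, 413, 274. Grand total N = 1001.
Expected counts (row total × column total / N):
  Red, AA: 190×314/1001 = 59.6004
  Red, Aa: 190×413/1001 = 78.3916
  Red, aa: 190×274/1001 = 52.0080
  Pink, AA: 196×314/1001 = 61.4825
  Pink, Aa: 196×413/1001 = 80.8671
  Pink, aa: 196×274/1001 = 53.6503
  White, AA: 615×314/1001 = 192.9171
  White, Aa: 615×413/1001 = 253.7413
  White, aa: 615×274/1001 = 168.3417
Contributions (O − E)²/E:
  (64 − 59.6004)²/59.6004 = 0.3248
  (85 − 78.3916)²/78.3916 = 0.5571
  (41 − 52.0080)²/52.0080 = 2.3300
  (63 − 61.4825)²/61.4825 = 0.0375
  (99 − 80.8671)²/80.8671 = 4.0660
  (34 − 53.6503)²/53.6503 = 7.1972
  (187 − 192.9171)²/192.9171 = 0.1815
  (229 − 253.7413)²/253.7413 = 2.4124
  (199 − 168.3417)²/168.3417 = 5.5835
χ² = 0.3248 + 0.5571 + 2.3300 + 0.0375 + 4.0660 + 7.1972 + 0.1815 + 2.4124 + 5.5835 = 22.690

22.690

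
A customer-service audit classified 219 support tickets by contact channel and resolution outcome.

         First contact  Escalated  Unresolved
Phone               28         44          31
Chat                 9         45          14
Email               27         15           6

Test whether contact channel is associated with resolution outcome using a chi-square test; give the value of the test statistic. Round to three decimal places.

30.914

Row totals: 103, 68, 48. Column totals: 64, 104, 51. Grand total N = 219.
Expected counts (row total × column total / N):
  Phone, First contact: 103×64/219 = 30.1005
  Phone, Escalated: 103×104/219 = 48.9132
  Phone, Unresolved: 103×51/219 = 23.9863
  Chat, First contact: 68×64/219 = 19.8721
  Chat, Escalated: 68×104/219 = 32.2922
  Chat, Unresolved: 68×51/219 = 15.8356
  Email, First contact: 48×64/219 = 14.0274
  Email, Escalated: 48×104/219 = 22.7945
  Email, Unresolved: 48×51/219 = 11.1781
Contributions (O − E)²/E:
  (28 − 30.1005)²/30.1005 = 0.1466
  (44 − 48.9132)²/48.9132 = 0.4935
  (31 − 23.9863)²/23.9863 = 2.0508
  (9 − 19.8721)²/19.8721 = 5.9482
  (45 − 32.2922)²/32.2922 = 5.0008
  (14 − 15.8356)²/15.8356 = 0.2128
  (27 − 14.0274)²/14.0274 = 11.9971
  (15 − 22.7945)²/22.7945 = 2.6653
  (6 − 11.1781)²/11.1781 = 2.3987
χ² = 0.1466 + 0.4935 + 2.0508 + 5.9482 + 5.0008 + 0.2128 + 11.9971 + 2.6653 + 2.3987 = 30.914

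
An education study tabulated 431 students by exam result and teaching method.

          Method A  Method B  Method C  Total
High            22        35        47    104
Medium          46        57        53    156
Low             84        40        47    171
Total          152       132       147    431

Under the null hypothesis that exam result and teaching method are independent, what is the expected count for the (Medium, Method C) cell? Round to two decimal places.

Row total (Medium) = 156; column total (Method C) = 147; grand total N = 431.
Expected count = (row total × column total) / N = 156 × 147 / 431 = 53.21.

53.21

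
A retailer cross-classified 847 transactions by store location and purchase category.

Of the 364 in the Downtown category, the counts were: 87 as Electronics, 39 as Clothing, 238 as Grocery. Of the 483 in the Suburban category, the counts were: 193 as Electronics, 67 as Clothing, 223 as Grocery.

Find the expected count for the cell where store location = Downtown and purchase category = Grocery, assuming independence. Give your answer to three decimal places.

198.116

Row total (Downtown) = 364; column total (Grocery) = 461; grand total N = 847.
Expected count = (row total × column total) / N = 364 × 461 / 847 = 198.116.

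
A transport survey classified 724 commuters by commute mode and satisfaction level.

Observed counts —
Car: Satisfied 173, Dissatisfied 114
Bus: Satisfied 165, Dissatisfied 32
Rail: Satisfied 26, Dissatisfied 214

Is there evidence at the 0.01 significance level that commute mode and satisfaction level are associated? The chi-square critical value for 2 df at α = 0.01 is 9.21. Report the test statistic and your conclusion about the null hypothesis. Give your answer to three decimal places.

249.173; reject H₀

Row totals: 287, 197, 240. Column totals: 364, 360. Grand total N = 724.
Expected counts (row total × column total / N):
  Car, Satisfied: 287×364/724 = 144.2928
  Car, Dissatisfied: 287×360/724 = 142.7072
  Bus, Satisfied: 197×364/724 = 99.0442
  Bus, Dissatisfied: 197×360/724 = 97.9558
  Rail, Satisfied: 240×364/724 = 120.6630
  Rail, Dissatisfied: 240×360/724 = 119.3370
Contributions (O − E)²/E:
  (173 − 144.2928)²/144.2928 = 5.7113
  (114 − 142.7072)²/142.7072 = 5.7748
  (165 − 99.0442)²/99.0442 = 43.9215
  (32 − 97.9558)²/97.9558 = 44.4095
  (26 − 120.6630)²/120.6630 = 74.2654
  (214 − 119.3370)²/119.3370 = 75.0906
χ² = 5.7113 + 5.7748 + 43.9215 + 44.4095 + 74.2654 + 75.0906 = 249.173
df = (3−1)(2−1) = 2. Since 249.173 > 9.21, reject the null hypothesis of independence at α = 0.01.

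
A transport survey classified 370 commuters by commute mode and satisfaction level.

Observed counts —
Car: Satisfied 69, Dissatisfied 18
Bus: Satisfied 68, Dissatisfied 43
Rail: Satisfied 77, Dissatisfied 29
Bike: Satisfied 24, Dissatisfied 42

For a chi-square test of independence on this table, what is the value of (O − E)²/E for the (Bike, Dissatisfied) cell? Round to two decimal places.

Row total (Bike) = 66; column total (Dissatisfied) = 132; N = 370.
Expected count E = 66 × 132 / 370 = 23.546.
Contribution = (O − E)²/E = (42 − 23.546)² / 23.546 = 14.46.

14.46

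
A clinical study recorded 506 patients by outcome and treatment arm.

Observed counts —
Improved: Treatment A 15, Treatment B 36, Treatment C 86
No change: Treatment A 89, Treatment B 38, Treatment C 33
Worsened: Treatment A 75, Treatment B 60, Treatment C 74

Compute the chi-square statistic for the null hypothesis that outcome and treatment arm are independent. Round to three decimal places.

77.586

Row totals: 137, 160, 209. Column totals: 179, 134, 193. Grand total N = 506.
Expected counts (row total × column total / N):
  Improved, Treatment A: 137×179/506 = 48.4644
  Improved, Treatment B: 137×134/506 = 36.2806
  Improved, Treatment C: 137×193/506 = 52.2549
  No change, Treatment A: 160×179/506 = 56.6008
  No change, Treatment B: 160×134/506 = 42.3715
  No change, Treatment C: 160×193/506 = 61.0277
  Worsened, Treatment A: 209×179/506 = 73.9348
  Worsened, Treatment B: 209×134/506 = 55.3478
  Worsened, Treatment C: 209×193/506 = 79.7174
Contributions (O − E)²/E:
  (15 − 48.4644)²/48.4644 = 23.1070
  (36 − 36.2806)²/36.2806 = 0.0022
  (86 − 52.2549)²/52.2549 = 21.7919
  (89 − 56.6008)²/56.6008 = 18.5458
  (38 − 42.3715)²/42.3715 = 0.4510
  (33 − 61.0277)²/61.0277 = 12.8721
  (75 − 73.9348)²/73.9348 = 0.0153
  (60 − 55.3478)²/55.3478 = 0.3910
  (74 − 79.7174)²/79.7174 = 0.4101
χ² = 23.1070 + 0.0022 + 21.7919 + 18.5458 + 0.4510 + 12.8721 + 0.0153 + 0.3910 + 0.4101 = 77.586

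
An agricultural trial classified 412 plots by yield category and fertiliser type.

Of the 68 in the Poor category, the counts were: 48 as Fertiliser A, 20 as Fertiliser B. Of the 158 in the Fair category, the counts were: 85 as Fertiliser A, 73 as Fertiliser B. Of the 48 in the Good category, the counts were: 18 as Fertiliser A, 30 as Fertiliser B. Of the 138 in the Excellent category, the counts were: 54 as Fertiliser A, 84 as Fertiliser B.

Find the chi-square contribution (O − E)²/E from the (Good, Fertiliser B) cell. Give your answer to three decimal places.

1.435

Row total (Good) = 48; column total (Fertiliser B) = 207; N = 412.
Expected count E = 48 × 207 / 412 = 24.1165.
Contribution = (O − E)²/E = (30 − 24.1165)² / 24.1165 = 1.435.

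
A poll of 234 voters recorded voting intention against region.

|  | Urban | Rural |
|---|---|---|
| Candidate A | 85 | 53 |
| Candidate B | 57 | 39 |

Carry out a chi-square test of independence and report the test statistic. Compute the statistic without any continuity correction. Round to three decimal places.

0.117

Row totals: 138, 96. Column totals: 142, 92. Grand total N = 234.
Expected counts (row total × column total / N):
  Candidate A, Urban: 138×142/234 = 83.7436
  Candidate A, Rural: 138×92/234 = 54.2564
  Candidate B, Urban: 96×142/234 = 58.2564
  Candidate B, Rural: 96×92/234 = 37.7436
Contributions (O − E)²/E:
  (85 − 83.7436)²/83.7436 = 0.0188
  (53 − 54.2564)²/54.2564 = 0.0291
  (57 − 58.2564)²/58.2564 = 0.0271
  (39 − 37.7436)²/37.7436 = 0.0418
χ² = 0.0188 + 0.0291 + 0.0271 + 0.0418 = 0.117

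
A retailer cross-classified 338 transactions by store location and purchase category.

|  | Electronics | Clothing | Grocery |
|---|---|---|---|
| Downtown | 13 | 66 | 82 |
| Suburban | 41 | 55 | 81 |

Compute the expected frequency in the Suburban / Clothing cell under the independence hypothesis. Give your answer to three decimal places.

63.364

Row total (Suburban) = 177; column total (Clothing) = 121; grand total N = 338.
Expected count = (row total × column total) / N = 177 × 121 / 338 = 63.364.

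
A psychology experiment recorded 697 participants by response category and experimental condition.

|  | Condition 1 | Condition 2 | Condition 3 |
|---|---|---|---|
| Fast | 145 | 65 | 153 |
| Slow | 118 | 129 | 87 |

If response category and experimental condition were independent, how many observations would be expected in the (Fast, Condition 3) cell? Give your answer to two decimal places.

Row total (Fast) = 363; column total (Condition 3) = 240; grand total N = 697.
Expected count = (row total × column total) / N = 363 × 240 / 697 = 124.99.

124.99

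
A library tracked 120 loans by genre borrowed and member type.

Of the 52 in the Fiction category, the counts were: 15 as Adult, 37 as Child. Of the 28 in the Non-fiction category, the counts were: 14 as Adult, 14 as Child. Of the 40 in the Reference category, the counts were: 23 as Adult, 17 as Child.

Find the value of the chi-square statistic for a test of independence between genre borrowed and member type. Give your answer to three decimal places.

Row totals: 52, 28, 40. Column totals: 52, 68. Grand total N = 120.
Expected counts (row total × column total / N):
  Fiction, Adult: 52×52/120 = 22.5333
  Fiction, Child: 52×68/120 = 29.4667
  Non-fiction, Adult: 28×52/120 = 12.1333
  Non-fiction, Child: 28×68/120 = 15.8667
  Reference, Adult: 40×52/120 = 17.3333
  Reference, Child: 40×68/120 = 22.6667
Contributions (O − E)²/E:
  (15 − 22.5333)²/22.5333 = 2.5185
  (37 − 29.4667)²/29.4667 = 1.9259
  (14 − 12.1333)²/12.1333 = 0.2872
  (14 − 15.8667)²/15.8667 = 0.2196
  (23 − 17.3333)²/17.3333 = 1.8526
  (17 − 22.6667)²/22.6667 = 1.4167
χ² = 2.5185 + 1.9259 + 0.2872 + 0.2196 + 1.8526 + 1.4167 = 8.221

8.221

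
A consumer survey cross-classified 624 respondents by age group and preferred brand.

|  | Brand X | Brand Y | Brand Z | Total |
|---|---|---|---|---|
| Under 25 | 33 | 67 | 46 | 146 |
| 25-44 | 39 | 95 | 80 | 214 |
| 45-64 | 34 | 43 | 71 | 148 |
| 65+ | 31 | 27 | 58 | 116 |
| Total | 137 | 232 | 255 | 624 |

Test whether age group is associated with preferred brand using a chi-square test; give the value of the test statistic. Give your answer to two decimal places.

25.25

Grand total N = 624.
Expected counts (row total × column total / N):
  Under 25, Brand X: 146×137/624 = 32.0545
  Under 25, Brand Y: 146×232/624 = 54.2821
  Under 25, Brand Z: 146×255/624 = 59.6635
  25-44, Brand X: 214×137/624 = 46.9840
  25-44, Brand Y: 214×232/624 = 79.5641
  25-44, Brand Z: 214×255/624 = 87.4519
  45-64, Brand X: 148×137/624 = 32.4936
  45-64, Brand Y: 148×232/624 = 55.0256
  45-64, Brand Z: 148×255/624 = 60.4808
  65+, Brand X: 116×137/624 = 25.4679
  65+, Brand Y: 116×232/624 = 43.1282
  65+, Brand Z: 116×255/624 = 47.4038
Contributions (O − E)²/E:
  (33 − 32.0545)²/32.0545 = 0.0279
  (67 − 54.2821)²/54.2821 = 2.9797
  (46 − 59.6635)²/59.6635 = 3.1291
  (39 − 46.9840)²/46.9840 = 1.3567
  (95 − 79.5641)²/79.5641 = 2.9947
  (80 − 87.4519)²/87.4519 = 0.6350
  (34 − 32.4936)²/32.4936 = 0.0698
  (43 − 55.0256)²/55.0256 = 2.6281
  (71 − 60.4808)²/60.4808 = 1.8296
  (31 − 25.4679)²/25.4679 = 1.2017
  (27 − 43.1282)²/43.1282 = 6.0313
  (58 − 47.4038)²/47.4038 = 2.3686
χ² = 0.0279 + 2.9797 + 3.1291 + 1.3567 + 2.9947 + 0.6350 + 0.0698 + 2.6281 + 1.8296 + 1.2017 + 6.0313 + 2.3686 = 25.25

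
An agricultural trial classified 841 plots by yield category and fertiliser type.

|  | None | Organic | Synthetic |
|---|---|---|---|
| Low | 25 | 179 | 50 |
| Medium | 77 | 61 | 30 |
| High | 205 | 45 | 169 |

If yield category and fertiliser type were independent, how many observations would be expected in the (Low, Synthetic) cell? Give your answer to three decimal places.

Row total (Low) = 254; column total (Synthetic) = 249; grand total N = 841.
Expected count = (row total × column total) / N = 254 × 249 / 841 = 75.203.

75.203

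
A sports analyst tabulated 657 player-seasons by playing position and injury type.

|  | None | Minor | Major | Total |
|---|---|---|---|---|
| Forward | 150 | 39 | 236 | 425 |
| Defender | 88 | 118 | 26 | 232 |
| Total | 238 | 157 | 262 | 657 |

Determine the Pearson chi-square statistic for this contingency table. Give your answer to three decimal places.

183.350

Grand total N = 657.
Expected counts (row total × column total / N):
  Forward, None: 425×238/657 = 153.9574
  Forward, Minor: 425×157/657 = 101.5601
  Forward, Major: 425×262/657 = 169.4825
  Defender, None: 232×238/657 = 84.0426
  Defender, Minor: 232×157/657 = 55.4399
  Defender, Major: 232×262/657 = 92.5175
Contributions (O − E)²/E:
  (150 − 153.9574)²/153.9574 = 0.1017
  (39 − 101.5601)²/101.5601 = 38.5365
  (236 − 169.4825)²/169.4825 = 26.1064
  (88 − 84.0426)²/84.0426 = 0.1863
  (118 − 55.4399)²/55.4399 = 70.5948
  (26 − 92.5175)²/92.5175 = 47.8242
χ² = 0.1017 + 38.5365 + 26.1064 + 0.1863 + 70.5948 + 47.8242 = 183.350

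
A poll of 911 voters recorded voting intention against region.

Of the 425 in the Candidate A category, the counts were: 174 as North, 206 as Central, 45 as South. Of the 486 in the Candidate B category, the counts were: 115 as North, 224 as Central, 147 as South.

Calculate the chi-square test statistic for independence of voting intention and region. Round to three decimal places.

63.185

Row totals: 425, 486. Column totals: 289, 430, 192. Grand total N = 911.
Expected counts (row total × column total / N):
  Candidate A, North: 425×289/911 = 134.8244
  Candidate A, Central: 425×430/911 = 200.6037
  Candidate A, South: 425×192/911 = 89.5719
  Candidate B, North: 486×289/911 = 154.1756
  Candidate B, Central: 486×430/911 = 229.3963
  Candidate B, South: 486×192/911 = 102.4281
Contributions (O − E)²/E:
  (174 − 134.8244)²/134.8244 = 11.3832
  (206 − 200.6037)²/200.6037 = 0.1452
  (45 − 89.5719)²/89.5719 = 22.1794
  (115 − 154.1756)²/154.1756 = 9.9544
  (224 − 229.3963)²/229.3963 = 0.1269
  (147 − 102.4281)²/102.4281 = 19.3956
χ² = 11.3832 + 0.1452 + 22.1794 + 9.9544 + 0.1269 + 19.3956 = 63.185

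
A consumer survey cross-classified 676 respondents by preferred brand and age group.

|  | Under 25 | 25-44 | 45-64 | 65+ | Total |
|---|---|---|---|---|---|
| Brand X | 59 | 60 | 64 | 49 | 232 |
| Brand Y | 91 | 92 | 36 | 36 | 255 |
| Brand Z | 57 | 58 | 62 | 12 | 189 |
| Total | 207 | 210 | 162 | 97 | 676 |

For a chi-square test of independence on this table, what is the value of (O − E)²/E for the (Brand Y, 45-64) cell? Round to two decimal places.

Row total (Brand Y) = 255; column total (45-64) = 162; N = 676.
Expected count E = 255 × 162 / 676 = 61.109.
Contribution = (O − E)²/E = (36 − 61.109)² / 61.109 = 10.32.

10.32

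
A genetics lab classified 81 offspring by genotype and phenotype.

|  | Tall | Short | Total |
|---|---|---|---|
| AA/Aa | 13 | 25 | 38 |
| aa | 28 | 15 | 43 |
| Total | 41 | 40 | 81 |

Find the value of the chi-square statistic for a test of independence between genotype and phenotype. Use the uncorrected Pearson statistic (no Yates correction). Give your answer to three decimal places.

7.709

Grand total N = 81.
Expected counts (row total × column total / N):
  AA/Aa, Tall: 38×41/81 = 19.23457
  AA/Aa, Short: 38×40/81 = 18.76543
  aa, Tall: 43×41/81 = 21.76543
  aa, Short: 43×40/81 = 21.23457
Contributions (O − E)²/E:
  (13 − 19.23457)²/19.23457 = 2.0208
  (25 − 18.76543)²/18.76543 = 2.0714
  (28 − 21.76543)²/21.76543 = 1.7859
  (15 − 21.23457)²/21.23457 = 1.8305
χ² = 2.0208 + 2.0714 + 1.7859 + 1.8305 = 7.709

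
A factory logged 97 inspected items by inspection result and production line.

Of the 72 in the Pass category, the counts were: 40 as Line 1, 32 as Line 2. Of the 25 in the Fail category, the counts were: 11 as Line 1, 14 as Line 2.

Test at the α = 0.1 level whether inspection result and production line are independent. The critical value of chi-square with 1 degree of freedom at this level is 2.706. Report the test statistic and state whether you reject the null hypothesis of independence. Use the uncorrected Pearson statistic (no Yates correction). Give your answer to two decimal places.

0.99; fail to reject H₀

Row totals: 72, 25. Column totals: 51, 46. Grand total N = 97.
Expected counts (row total × column total / N):
  Pass, Line 1: 72×51/97 = 37.856
  Pass, Line 2: 72×46/97 = 34.144
  Fail, Line 1: 25×51/97 = 13.144
  Fail, Line 2: 25×46/97 = 11.856
Contributions (O − E)²/E:
  (40 − 37.856)²/37.856 = 0.1214
  (32 − 34.144)²/34.144 = 0.1346
  (11 − 13.144)²/13.144 = 0.3497
  (14 − 11.856)²/11.856 = 0.3877
χ² = 0.1214 + 0.1346 + 0.3497 + 0.3877 = 0.99
df = (2−1)(2−1) = 1. Since 0.99 < 2.706, fail to reject the null hypothesis of independence at α = 0.1.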